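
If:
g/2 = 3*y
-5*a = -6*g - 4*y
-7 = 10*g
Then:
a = -14/15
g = -7/10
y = -7/60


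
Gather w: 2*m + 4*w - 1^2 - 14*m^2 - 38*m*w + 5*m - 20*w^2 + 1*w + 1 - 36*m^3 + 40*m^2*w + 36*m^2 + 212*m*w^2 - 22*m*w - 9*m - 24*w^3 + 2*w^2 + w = -36*m^3 + 22*m^2 - 2*m - 24*w^3 + w^2*(212*m - 18) + w*(40*m^2 - 60*m + 6)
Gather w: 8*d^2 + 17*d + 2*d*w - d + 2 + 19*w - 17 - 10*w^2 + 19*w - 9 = 8*d^2 + 16*d - 10*w^2 + w*(2*d + 38) - 24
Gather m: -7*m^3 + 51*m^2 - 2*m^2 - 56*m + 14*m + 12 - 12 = -7*m^3 + 49*m^2 - 42*m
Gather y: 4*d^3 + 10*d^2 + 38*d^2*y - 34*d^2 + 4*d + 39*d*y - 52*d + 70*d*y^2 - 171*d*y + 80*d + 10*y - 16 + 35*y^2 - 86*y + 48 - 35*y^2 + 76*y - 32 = 4*d^3 - 24*d^2 + 70*d*y^2 + 32*d + y*(38*d^2 - 132*d)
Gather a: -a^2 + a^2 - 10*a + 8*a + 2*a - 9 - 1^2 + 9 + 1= 0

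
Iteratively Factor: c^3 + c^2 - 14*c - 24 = (c + 2)*(c^2 - c - 12) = (c - 4)*(c + 2)*(c + 3)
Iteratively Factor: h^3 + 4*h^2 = (h)*(h^2 + 4*h) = h^2*(h + 4)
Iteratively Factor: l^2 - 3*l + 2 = (l - 2)*(l - 1)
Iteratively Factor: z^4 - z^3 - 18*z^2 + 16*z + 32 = (z + 1)*(z^3 - 2*z^2 - 16*z + 32) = (z - 4)*(z + 1)*(z^2 + 2*z - 8) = (z - 4)*(z + 1)*(z + 4)*(z - 2)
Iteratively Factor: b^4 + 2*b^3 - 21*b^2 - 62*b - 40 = (b + 4)*(b^3 - 2*b^2 - 13*b - 10) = (b + 2)*(b + 4)*(b^2 - 4*b - 5) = (b + 1)*(b + 2)*(b + 4)*(b - 5)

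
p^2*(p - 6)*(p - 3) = p^4 - 9*p^3 + 18*p^2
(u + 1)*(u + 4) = u^2 + 5*u + 4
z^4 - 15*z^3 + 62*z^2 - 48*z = z*(z - 8)*(z - 6)*(z - 1)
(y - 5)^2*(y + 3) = y^3 - 7*y^2 - 5*y + 75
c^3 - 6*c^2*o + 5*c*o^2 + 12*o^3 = (c - 4*o)*(c - 3*o)*(c + o)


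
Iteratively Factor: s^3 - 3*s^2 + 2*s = (s - 2)*(s^2 - s) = (s - 2)*(s - 1)*(s)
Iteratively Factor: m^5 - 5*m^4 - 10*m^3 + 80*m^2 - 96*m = (m - 3)*(m^4 - 2*m^3 - 16*m^2 + 32*m) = (m - 3)*(m - 2)*(m^3 - 16*m) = (m - 4)*(m - 3)*(m - 2)*(m^2 + 4*m) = m*(m - 4)*(m - 3)*(m - 2)*(m + 4)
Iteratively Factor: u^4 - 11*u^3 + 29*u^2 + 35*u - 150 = (u + 2)*(u^3 - 13*u^2 + 55*u - 75) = (u - 5)*(u + 2)*(u^2 - 8*u + 15) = (u - 5)^2*(u + 2)*(u - 3)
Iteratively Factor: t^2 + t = (t)*(t + 1)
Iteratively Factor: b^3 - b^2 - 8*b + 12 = (b + 3)*(b^2 - 4*b + 4) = (b - 2)*(b + 3)*(b - 2)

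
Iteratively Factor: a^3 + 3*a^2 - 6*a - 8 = (a + 4)*(a^2 - a - 2) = (a - 2)*(a + 4)*(a + 1)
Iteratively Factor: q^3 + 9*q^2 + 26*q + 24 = (q + 4)*(q^2 + 5*q + 6) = (q + 3)*(q + 4)*(q + 2)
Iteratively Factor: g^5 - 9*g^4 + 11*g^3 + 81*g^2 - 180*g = (g)*(g^4 - 9*g^3 + 11*g^2 + 81*g - 180) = g*(g - 4)*(g^3 - 5*g^2 - 9*g + 45) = g*(g - 5)*(g - 4)*(g^2 - 9) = g*(g - 5)*(g - 4)*(g - 3)*(g + 3)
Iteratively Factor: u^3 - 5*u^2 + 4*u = (u - 1)*(u^2 - 4*u) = u*(u - 1)*(u - 4)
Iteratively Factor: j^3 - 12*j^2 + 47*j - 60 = (j - 4)*(j^2 - 8*j + 15) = (j - 4)*(j - 3)*(j - 5)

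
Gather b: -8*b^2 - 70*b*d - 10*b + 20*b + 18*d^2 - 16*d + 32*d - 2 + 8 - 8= -8*b^2 + b*(10 - 70*d) + 18*d^2 + 16*d - 2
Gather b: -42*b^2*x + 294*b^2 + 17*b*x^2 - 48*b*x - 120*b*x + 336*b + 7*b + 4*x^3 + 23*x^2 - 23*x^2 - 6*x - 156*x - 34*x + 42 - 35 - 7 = b^2*(294 - 42*x) + b*(17*x^2 - 168*x + 343) + 4*x^3 - 196*x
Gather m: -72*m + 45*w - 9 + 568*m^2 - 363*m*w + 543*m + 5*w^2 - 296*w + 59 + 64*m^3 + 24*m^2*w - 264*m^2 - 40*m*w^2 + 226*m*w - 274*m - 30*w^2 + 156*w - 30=64*m^3 + m^2*(24*w + 304) + m*(-40*w^2 - 137*w + 197) - 25*w^2 - 95*w + 20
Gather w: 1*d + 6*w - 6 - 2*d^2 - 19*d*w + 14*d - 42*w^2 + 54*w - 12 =-2*d^2 + 15*d - 42*w^2 + w*(60 - 19*d) - 18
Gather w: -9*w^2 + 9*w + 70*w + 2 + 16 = -9*w^2 + 79*w + 18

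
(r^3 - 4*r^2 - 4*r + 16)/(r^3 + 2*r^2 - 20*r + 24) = (r^2 - 2*r - 8)/(r^2 + 4*r - 12)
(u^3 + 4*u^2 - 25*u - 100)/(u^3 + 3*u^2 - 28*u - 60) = (u^2 + 9*u + 20)/(u^2 + 8*u + 12)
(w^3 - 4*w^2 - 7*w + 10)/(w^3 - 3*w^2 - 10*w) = (w - 1)/w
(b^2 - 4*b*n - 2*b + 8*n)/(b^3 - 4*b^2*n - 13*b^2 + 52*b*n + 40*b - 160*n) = (b - 2)/(b^2 - 13*b + 40)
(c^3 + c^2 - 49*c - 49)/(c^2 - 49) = c + 1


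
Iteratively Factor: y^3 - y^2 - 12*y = (y - 4)*(y^2 + 3*y) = y*(y - 4)*(y + 3)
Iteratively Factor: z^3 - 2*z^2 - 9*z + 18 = (z - 3)*(z^2 + z - 6) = (z - 3)*(z - 2)*(z + 3)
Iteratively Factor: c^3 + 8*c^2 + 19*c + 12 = (c + 3)*(c^2 + 5*c + 4) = (c + 1)*(c + 3)*(c + 4)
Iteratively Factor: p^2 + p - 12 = (p - 3)*(p + 4)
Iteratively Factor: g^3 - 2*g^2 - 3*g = (g - 3)*(g^2 + g) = (g - 3)*(g + 1)*(g)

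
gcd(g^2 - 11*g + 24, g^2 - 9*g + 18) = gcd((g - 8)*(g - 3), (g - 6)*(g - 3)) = g - 3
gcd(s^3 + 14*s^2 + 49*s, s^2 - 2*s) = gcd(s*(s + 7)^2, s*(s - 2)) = s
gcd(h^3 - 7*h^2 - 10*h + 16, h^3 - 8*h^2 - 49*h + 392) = h - 8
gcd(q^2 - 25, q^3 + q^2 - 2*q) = 1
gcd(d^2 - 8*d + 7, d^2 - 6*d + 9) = 1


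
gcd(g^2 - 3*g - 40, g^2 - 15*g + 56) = g - 8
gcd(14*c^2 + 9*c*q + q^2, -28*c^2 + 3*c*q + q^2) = 7*c + q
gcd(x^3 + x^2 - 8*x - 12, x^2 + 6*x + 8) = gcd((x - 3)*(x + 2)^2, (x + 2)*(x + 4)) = x + 2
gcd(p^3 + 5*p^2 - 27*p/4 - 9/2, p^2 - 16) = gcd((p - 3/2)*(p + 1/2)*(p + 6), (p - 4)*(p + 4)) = 1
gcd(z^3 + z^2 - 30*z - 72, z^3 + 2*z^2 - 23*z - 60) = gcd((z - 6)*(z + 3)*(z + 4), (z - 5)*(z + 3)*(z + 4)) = z^2 + 7*z + 12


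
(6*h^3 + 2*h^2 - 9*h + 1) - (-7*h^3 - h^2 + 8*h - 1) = 13*h^3 + 3*h^2 - 17*h + 2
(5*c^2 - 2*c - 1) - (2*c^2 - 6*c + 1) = 3*c^2 + 4*c - 2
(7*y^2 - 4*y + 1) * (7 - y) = -7*y^3 + 53*y^2 - 29*y + 7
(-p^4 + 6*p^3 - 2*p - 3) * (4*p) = -4*p^5 + 24*p^4 - 8*p^2 - 12*p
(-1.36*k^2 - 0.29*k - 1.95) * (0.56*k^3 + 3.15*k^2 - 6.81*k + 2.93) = -0.7616*k^5 - 4.4464*k^4 + 7.2561*k^3 - 8.1524*k^2 + 12.4298*k - 5.7135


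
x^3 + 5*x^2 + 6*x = x*(x + 2)*(x + 3)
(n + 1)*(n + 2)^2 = n^3 + 5*n^2 + 8*n + 4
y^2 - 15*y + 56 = (y - 8)*(y - 7)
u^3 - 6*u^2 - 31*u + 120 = (u - 8)*(u - 3)*(u + 5)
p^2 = p^2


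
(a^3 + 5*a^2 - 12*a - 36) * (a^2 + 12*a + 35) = a^5 + 17*a^4 + 83*a^3 - 5*a^2 - 852*a - 1260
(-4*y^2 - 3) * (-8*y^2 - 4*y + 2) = 32*y^4 + 16*y^3 + 16*y^2 + 12*y - 6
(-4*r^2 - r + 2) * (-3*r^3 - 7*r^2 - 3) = 12*r^5 + 31*r^4 + r^3 - 2*r^2 + 3*r - 6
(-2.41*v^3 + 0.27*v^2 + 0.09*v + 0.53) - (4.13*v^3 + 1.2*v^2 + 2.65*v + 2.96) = -6.54*v^3 - 0.93*v^2 - 2.56*v - 2.43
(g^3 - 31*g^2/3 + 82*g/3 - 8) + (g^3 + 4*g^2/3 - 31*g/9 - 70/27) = 2*g^3 - 9*g^2 + 215*g/9 - 286/27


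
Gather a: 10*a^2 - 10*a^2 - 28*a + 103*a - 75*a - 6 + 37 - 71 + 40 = 0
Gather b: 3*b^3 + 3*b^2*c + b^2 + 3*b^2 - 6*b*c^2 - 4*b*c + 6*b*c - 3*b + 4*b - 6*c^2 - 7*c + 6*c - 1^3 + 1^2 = 3*b^3 + b^2*(3*c + 4) + b*(-6*c^2 + 2*c + 1) - 6*c^2 - c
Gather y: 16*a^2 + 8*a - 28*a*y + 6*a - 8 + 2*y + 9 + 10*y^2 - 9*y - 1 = 16*a^2 + 14*a + 10*y^2 + y*(-28*a - 7)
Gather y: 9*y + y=10*y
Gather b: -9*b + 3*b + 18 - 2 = 16 - 6*b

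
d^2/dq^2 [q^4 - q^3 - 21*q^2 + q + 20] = 12*q^2 - 6*q - 42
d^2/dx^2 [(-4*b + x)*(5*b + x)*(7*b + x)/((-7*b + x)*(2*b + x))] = b^2*(-5964*b^3 + 4284*b^2*x + 252*b*x^2 + 132*x^3)/(-2744*b^6 - 2940*b^5*x - 462*b^4*x^2 + 295*b^3*x^3 + 33*b^2*x^4 - 15*b*x^5 + x^6)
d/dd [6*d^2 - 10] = 12*d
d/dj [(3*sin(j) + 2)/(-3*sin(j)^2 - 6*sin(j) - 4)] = 3*(3*sin(j) + 4)*sin(j)*cos(j)/(3*sin(j)^2 + 6*sin(j) + 4)^2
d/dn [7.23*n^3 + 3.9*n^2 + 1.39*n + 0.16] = 21.69*n^2 + 7.8*n + 1.39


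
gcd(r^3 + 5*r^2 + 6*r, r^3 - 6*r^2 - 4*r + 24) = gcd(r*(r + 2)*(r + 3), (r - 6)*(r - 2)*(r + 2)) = r + 2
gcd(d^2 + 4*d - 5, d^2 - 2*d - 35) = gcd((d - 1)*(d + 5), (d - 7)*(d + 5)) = d + 5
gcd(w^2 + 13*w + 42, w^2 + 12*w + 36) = w + 6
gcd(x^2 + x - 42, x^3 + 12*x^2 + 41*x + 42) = x + 7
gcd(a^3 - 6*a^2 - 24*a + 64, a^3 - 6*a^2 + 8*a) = a - 2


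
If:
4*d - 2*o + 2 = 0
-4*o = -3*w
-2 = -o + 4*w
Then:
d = -19/26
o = -6/13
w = -8/13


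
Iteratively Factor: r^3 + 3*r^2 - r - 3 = (r + 1)*(r^2 + 2*r - 3) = (r - 1)*(r + 1)*(r + 3)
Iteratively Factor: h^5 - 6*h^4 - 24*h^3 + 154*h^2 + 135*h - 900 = (h + 3)*(h^4 - 9*h^3 + 3*h^2 + 145*h - 300) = (h - 5)*(h + 3)*(h^3 - 4*h^2 - 17*h + 60) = (h - 5)*(h + 3)*(h + 4)*(h^2 - 8*h + 15) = (h - 5)*(h - 3)*(h + 3)*(h + 4)*(h - 5)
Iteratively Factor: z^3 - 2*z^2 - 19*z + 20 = (z + 4)*(z^2 - 6*z + 5) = (z - 5)*(z + 4)*(z - 1)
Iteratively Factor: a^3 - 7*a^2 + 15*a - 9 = (a - 1)*(a^2 - 6*a + 9) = (a - 3)*(a - 1)*(a - 3)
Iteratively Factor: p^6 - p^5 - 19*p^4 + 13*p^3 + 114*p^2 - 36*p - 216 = (p - 3)*(p^5 + 2*p^4 - 13*p^3 - 26*p^2 + 36*p + 72) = (p - 3)*(p + 2)*(p^4 - 13*p^2 + 36) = (p - 3)*(p + 2)^2*(p^3 - 2*p^2 - 9*p + 18) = (p - 3)*(p - 2)*(p + 2)^2*(p^2 - 9) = (p - 3)^2*(p - 2)*(p + 2)^2*(p + 3)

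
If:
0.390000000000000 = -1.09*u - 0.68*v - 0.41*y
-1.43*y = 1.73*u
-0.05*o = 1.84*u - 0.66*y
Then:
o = 43.6184971098266*y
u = -0.826589595375723*y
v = 0.72203332199932*y - 0.573529411764706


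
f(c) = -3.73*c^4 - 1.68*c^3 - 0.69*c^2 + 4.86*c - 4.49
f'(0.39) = 2.67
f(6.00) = -5197.13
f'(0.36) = 3.01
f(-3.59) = -572.66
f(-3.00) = -282.05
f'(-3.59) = 635.18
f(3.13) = -405.56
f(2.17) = -97.07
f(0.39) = -2.89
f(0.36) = -2.97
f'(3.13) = -506.35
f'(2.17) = -174.32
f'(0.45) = 1.86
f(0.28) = -3.24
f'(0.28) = 3.75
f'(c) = -14.92*c^3 - 5.04*c^2 - 1.38*c + 4.86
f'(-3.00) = 366.48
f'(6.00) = -3407.58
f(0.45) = -2.75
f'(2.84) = -381.47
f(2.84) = -277.39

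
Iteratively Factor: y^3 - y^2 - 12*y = (y)*(y^2 - y - 12) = y*(y - 4)*(y + 3)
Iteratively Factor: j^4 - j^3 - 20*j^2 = (j + 4)*(j^3 - 5*j^2) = (j - 5)*(j + 4)*(j^2) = j*(j - 5)*(j + 4)*(j)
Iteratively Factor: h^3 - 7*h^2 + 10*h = (h - 2)*(h^2 - 5*h) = (h - 5)*(h - 2)*(h)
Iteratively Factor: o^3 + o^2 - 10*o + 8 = (o - 2)*(o^2 + 3*o - 4) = (o - 2)*(o + 4)*(o - 1)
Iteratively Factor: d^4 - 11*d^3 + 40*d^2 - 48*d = (d)*(d^3 - 11*d^2 + 40*d - 48) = d*(d - 4)*(d^2 - 7*d + 12) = d*(d - 4)^2*(d - 3)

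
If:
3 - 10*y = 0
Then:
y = 3/10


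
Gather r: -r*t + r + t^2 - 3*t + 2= r*(1 - t) + t^2 - 3*t + 2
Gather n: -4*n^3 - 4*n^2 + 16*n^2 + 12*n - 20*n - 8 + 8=-4*n^3 + 12*n^2 - 8*n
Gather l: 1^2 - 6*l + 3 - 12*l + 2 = 6 - 18*l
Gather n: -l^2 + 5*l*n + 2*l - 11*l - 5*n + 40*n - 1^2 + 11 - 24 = -l^2 - 9*l + n*(5*l + 35) - 14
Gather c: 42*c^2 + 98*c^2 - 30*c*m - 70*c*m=140*c^2 - 100*c*m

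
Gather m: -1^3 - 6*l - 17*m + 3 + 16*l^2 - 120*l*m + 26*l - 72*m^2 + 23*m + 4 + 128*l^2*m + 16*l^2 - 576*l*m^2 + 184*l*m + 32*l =32*l^2 + 52*l + m^2*(-576*l - 72) + m*(128*l^2 + 64*l + 6) + 6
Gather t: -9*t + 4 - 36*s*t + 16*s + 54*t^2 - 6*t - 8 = 16*s + 54*t^2 + t*(-36*s - 15) - 4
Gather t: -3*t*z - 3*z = -3*t*z - 3*z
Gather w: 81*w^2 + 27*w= 81*w^2 + 27*w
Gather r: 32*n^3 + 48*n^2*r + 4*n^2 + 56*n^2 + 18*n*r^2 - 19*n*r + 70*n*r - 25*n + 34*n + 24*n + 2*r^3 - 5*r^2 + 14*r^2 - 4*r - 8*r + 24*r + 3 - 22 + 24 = 32*n^3 + 60*n^2 + 33*n + 2*r^3 + r^2*(18*n + 9) + r*(48*n^2 + 51*n + 12) + 5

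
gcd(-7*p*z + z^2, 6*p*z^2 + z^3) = z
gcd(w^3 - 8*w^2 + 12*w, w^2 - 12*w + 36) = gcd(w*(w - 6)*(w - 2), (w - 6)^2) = w - 6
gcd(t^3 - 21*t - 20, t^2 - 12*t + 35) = t - 5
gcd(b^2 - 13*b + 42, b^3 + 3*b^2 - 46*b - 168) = b - 7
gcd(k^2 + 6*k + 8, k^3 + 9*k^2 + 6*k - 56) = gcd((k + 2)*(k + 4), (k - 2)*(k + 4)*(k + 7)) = k + 4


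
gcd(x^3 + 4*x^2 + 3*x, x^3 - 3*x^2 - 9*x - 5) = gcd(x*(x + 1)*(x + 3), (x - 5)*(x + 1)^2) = x + 1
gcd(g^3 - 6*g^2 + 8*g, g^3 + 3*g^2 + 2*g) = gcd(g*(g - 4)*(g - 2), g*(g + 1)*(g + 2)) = g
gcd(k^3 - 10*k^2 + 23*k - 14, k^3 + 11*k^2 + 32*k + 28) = 1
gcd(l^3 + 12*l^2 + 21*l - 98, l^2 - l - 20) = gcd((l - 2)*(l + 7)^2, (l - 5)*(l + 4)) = 1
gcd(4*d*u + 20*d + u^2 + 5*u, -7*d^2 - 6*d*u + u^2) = 1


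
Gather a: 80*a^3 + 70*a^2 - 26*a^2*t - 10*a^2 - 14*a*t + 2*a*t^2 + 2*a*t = 80*a^3 + a^2*(60 - 26*t) + a*(2*t^2 - 12*t)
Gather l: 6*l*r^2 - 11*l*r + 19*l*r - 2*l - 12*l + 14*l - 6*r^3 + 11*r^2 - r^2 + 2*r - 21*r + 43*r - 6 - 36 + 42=l*(6*r^2 + 8*r) - 6*r^3 + 10*r^2 + 24*r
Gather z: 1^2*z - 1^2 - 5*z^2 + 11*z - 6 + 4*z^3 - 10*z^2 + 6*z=4*z^3 - 15*z^2 + 18*z - 7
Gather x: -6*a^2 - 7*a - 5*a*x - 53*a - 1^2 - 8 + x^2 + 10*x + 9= -6*a^2 - 60*a + x^2 + x*(10 - 5*a)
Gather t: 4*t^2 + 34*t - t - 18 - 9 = 4*t^2 + 33*t - 27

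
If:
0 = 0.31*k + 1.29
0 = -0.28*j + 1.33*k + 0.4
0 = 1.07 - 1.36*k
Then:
No Solution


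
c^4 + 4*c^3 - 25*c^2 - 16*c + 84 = (c - 3)*(c - 2)*(c + 2)*(c + 7)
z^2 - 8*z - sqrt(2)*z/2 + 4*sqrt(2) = (z - 8)*(z - sqrt(2)/2)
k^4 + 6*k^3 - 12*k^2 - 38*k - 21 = (k - 3)*(k + 1)^2*(k + 7)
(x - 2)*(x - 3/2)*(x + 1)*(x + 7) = x^4 + 9*x^3/2 - 18*x^2 - x/2 + 21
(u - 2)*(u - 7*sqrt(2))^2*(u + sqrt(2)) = u^4 - 13*sqrt(2)*u^3 - 2*u^3 + 26*sqrt(2)*u^2 + 70*u^2 - 140*u + 98*sqrt(2)*u - 196*sqrt(2)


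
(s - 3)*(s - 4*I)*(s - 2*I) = s^3 - 3*s^2 - 6*I*s^2 - 8*s + 18*I*s + 24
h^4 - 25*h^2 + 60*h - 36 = (h - 3)*(h - 2)*(h - 1)*(h + 6)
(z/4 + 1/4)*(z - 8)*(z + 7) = z^3/4 - 57*z/4 - 14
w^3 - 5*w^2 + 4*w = w*(w - 4)*(w - 1)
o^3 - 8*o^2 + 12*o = o*(o - 6)*(o - 2)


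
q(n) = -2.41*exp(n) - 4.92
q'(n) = -2.41*exp(n)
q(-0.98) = -5.82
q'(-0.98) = -0.90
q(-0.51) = -6.37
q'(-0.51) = -1.45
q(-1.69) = -5.36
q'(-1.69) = -0.44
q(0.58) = -9.22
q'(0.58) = -4.30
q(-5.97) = -4.93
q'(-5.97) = -0.01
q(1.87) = -20.56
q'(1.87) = -15.64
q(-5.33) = -4.93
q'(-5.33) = -0.01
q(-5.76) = -4.93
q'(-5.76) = -0.01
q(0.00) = -7.33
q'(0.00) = -2.41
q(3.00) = -53.33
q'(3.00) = -48.41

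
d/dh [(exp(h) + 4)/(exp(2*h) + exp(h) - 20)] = (-(exp(h) + 4)*(2*exp(h) + 1) + exp(2*h) + exp(h) - 20)*exp(h)/(exp(2*h) + exp(h) - 20)^2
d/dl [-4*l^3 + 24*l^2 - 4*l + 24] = -12*l^2 + 48*l - 4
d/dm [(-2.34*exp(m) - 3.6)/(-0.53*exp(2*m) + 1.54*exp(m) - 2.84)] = (-1.2402*exp(2*m) - 3.816*exp(m) + 12.1896)*exp(m)/(0.2809*exp(4*m) - 1.6324*exp(3*m) + 5.382*exp(2*m) - 8.7472*exp(m) + 8.0656)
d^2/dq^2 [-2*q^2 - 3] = -4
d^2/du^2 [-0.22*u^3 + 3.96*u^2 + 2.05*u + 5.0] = 7.92 - 1.32*u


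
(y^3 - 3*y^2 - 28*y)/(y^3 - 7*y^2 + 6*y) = (y^2 - 3*y - 28)/(y^2 - 7*y + 6)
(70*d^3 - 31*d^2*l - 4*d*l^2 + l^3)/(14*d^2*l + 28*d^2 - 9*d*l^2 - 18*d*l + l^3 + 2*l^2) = (5*d + l)/(l + 2)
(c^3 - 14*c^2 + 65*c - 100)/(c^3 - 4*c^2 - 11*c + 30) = (c^2 - 9*c + 20)/(c^2 + c - 6)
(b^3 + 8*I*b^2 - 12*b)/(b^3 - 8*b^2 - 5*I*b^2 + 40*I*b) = (b^2 + 8*I*b - 12)/(b^2 - 8*b - 5*I*b + 40*I)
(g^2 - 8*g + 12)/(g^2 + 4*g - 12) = (g - 6)/(g + 6)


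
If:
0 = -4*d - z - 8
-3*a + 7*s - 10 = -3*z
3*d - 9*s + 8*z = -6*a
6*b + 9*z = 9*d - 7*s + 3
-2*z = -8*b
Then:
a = -12923/348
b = 257/116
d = -489/116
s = -2121/116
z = 257/29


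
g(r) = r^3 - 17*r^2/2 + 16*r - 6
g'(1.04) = 1.56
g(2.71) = -5.16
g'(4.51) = 0.35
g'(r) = 3*r^2 - 17*r + 16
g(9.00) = 178.50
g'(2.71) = -8.04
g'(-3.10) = 97.53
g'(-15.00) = 946.00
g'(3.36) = -7.25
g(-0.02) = -6.32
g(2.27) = -1.78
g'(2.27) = -7.13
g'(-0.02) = 16.34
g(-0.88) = -27.34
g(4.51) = -15.00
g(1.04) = 2.57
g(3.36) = -10.27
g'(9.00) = 106.00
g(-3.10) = -167.08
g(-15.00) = -5533.50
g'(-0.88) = 33.28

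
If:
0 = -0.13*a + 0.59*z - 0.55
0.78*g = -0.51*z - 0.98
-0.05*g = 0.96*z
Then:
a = -3.92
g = -1.30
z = 0.07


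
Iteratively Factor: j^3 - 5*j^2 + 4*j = (j - 4)*(j^2 - j) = j*(j - 4)*(j - 1)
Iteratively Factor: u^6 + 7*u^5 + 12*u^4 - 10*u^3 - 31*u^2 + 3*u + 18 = (u - 1)*(u^5 + 8*u^4 + 20*u^3 + 10*u^2 - 21*u - 18) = (u - 1)*(u + 2)*(u^4 + 6*u^3 + 8*u^2 - 6*u - 9) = (u - 1)*(u + 2)*(u + 3)*(u^3 + 3*u^2 - u - 3) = (u - 1)*(u + 1)*(u + 2)*(u + 3)*(u^2 + 2*u - 3) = (u - 1)*(u + 1)*(u + 2)*(u + 3)^2*(u - 1)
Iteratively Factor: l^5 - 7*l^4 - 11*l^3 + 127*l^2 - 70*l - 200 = (l - 2)*(l^4 - 5*l^3 - 21*l^2 + 85*l + 100) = (l - 2)*(l + 1)*(l^3 - 6*l^2 - 15*l + 100) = (l - 2)*(l + 1)*(l + 4)*(l^2 - 10*l + 25) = (l - 5)*(l - 2)*(l + 1)*(l + 4)*(l - 5)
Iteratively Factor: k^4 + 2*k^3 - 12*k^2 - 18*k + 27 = (k + 3)*(k^3 - k^2 - 9*k + 9) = (k - 3)*(k + 3)*(k^2 + 2*k - 3) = (k - 3)*(k - 1)*(k + 3)*(k + 3)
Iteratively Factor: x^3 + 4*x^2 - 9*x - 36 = (x + 3)*(x^2 + x - 12) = (x - 3)*(x + 3)*(x + 4)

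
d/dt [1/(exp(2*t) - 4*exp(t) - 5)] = 2*(2 - exp(t))*exp(t)/(-exp(2*t) + 4*exp(t) + 5)^2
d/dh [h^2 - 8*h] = 2*h - 8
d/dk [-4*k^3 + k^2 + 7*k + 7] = -12*k^2 + 2*k + 7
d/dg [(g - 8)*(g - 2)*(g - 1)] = 3*g^2 - 22*g + 26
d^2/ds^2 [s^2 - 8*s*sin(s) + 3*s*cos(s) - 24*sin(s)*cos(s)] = 8*s*sin(s) - 3*s*cos(s) - 6*sin(s) + 48*sin(2*s) - 16*cos(s) + 2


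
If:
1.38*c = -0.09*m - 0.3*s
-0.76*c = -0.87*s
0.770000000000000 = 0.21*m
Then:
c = -0.20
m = 3.67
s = -0.18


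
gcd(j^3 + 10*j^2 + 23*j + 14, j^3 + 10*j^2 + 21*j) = j + 7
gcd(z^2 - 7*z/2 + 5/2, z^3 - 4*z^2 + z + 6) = 1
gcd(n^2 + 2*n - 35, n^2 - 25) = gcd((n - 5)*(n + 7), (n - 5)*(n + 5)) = n - 5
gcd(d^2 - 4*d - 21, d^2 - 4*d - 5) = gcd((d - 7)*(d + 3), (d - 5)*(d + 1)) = 1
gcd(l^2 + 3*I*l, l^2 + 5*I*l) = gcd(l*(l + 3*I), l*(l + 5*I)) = l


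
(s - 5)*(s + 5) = s^2 - 25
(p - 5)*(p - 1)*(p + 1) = p^3 - 5*p^2 - p + 5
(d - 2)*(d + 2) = d^2 - 4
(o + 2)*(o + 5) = o^2 + 7*o + 10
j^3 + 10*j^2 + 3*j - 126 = (j - 3)*(j + 6)*(j + 7)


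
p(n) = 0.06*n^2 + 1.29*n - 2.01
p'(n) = 0.12*n + 1.29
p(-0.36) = -2.47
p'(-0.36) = 1.25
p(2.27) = 1.23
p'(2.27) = 1.56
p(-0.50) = -2.64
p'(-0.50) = 1.23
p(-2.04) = -4.39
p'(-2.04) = 1.05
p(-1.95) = -4.30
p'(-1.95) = 1.06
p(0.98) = -0.69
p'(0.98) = 1.41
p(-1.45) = -3.75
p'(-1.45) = 1.12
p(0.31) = -1.60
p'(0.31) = 1.33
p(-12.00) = -8.85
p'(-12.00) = -0.15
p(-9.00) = -8.76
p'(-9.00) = 0.21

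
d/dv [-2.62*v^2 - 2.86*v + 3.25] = -5.24*v - 2.86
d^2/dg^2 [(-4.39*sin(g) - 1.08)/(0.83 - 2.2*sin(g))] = (-13.24334*sin(g)^2 - 4.996351*sin(g) + 26.48668)/(10.648*sin(g)^3 - 12.0516*sin(g)^2 + 4.54674*sin(g) - 0.571787)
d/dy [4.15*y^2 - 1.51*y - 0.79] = 8.3*y - 1.51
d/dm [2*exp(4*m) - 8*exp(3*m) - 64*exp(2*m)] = 8*(exp(2*m) - 3*exp(m) - 16)*exp(2*m)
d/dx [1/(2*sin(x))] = -cos(x)/(2*sin(x)^2)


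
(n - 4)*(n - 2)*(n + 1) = n^3 - 5*n^2 + 2*n + 8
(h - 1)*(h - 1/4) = h^2 - 5*h/4 + 1/4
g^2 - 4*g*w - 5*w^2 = (g - 5*w)*(g + w)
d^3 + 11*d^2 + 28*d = d*(d + 4)*(d + 7)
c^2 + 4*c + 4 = (c + 2)^2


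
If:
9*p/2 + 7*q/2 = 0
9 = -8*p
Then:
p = -9/8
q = 81/56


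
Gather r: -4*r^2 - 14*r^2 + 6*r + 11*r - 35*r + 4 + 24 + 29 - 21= -18*r^2 - 18*r + 36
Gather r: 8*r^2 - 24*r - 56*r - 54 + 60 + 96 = 8*r^2 - 80*r + 102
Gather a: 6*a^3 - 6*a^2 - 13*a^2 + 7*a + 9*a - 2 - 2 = 6*a^3 - 19*a^2 + 16*a - 4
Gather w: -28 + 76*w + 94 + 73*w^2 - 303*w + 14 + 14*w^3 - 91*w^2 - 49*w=14*w^3 - 18*w^2 - 276*w + 80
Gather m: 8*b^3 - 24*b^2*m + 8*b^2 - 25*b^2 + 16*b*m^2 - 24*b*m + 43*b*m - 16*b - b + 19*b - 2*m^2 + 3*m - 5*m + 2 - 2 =8*b^3 - 17*b^2 + 2*b + m^2*(16*b - 2) + m*(-24*b^2 + 19*b - 2)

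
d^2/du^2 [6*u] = 0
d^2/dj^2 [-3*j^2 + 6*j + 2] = -6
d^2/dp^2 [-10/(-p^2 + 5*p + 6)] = 20*(p^2 - 5*p - (2*p - 5)^2 - 6)/(-p^2 + 5*p + 6)^3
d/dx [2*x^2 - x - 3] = 4*x - 1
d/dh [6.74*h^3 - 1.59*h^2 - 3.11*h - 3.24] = 20.22*h^2 - 3.18*h - 3.11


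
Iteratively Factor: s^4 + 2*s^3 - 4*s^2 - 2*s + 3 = (s + 3)*(s^3 - s^2 - s + 1) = (s - 1)*(s + 3)*(s^2 - 1) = (s - 1)^2*(s + 3)*(s + 1)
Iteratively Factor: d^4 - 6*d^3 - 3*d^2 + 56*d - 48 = (d - 1)*(d^3 - 5*d^2 - 8*d + 48) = (d - 4)*(d - 1)*(d^2 - d - 12) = (d - 4)*(d - 1)*(d + 3)*(d - 4)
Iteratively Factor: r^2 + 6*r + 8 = (r + 2)*(r + 4)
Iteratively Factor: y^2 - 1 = (y - 1)*(y + 1)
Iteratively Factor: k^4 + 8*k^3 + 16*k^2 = (k)*(k^3 + 8*k^2 + 16*k) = k*(k + 4)*(k^2 + 4*k) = k^2*(k + 4)*(k + 4)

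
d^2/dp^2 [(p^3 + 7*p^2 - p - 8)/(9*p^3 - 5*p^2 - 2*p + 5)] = 2*(612*p^6 - 189*p^5 - 3645*p^4 + 591*p^3 + 597*p^2 + 840*p - 67)/(729*p^9 - 1215*p^8 + 189*p^7 + 1630*p^6 - 1392*p^5 - 225*p^4 + 967*p^3 - 315*p^2 - 150*p + 125)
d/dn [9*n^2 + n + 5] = 18*n + 1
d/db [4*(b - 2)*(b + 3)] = 8*b + 4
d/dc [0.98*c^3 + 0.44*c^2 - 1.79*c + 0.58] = 2.94*c^2 + 0.88*c - 1.79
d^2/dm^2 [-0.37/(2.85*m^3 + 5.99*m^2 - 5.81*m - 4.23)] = ((6.327*m + 4.4326)*(2.85*m^3 + 5.99*m^2 - 5.81*m - 4.23) - 0.37*(8.55*m^2 + 11.98*m - 5.81)*(17.1*m^2 + 23.96*m - 11.62))/(2.85*m^3 + 5.99*m^2 - 5.81*m - 4.23)^3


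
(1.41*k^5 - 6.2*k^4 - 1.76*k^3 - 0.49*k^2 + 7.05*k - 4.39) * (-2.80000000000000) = -3.948*k^5 + 17.36*k^4 + 4.928*k^3 + 1.372*k^2 - 19.74*k + 12.292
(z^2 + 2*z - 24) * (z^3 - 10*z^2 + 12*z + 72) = z^5 - 8*z^4 - 32*z^3 + 336*z^2 - 144*z - 1728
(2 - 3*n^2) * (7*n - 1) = -21*n^3 + 3*n^2 + 14*n - 2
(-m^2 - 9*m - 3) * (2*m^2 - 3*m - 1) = -2*m^4 - 15*m^3 + 22*m^2 + 18*m + 3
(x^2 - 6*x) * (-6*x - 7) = -6*x^3 + 29*x^2 + 42*x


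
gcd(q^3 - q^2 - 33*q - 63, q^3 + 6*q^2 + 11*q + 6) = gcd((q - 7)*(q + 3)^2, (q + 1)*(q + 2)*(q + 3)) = q + 3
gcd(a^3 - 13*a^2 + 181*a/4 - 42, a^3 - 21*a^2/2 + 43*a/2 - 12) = a^2 - 19*a/2 + 12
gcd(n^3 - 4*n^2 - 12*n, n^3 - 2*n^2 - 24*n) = n^2 - 6*n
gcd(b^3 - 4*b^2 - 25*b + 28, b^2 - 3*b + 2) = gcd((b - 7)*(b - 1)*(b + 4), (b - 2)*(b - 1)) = b - 1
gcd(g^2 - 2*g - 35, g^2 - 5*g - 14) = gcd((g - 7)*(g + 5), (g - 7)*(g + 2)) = g - 7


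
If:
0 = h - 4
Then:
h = 4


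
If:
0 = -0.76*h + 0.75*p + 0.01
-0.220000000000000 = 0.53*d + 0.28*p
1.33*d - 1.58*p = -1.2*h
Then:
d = -0.16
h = -0.47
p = -0.49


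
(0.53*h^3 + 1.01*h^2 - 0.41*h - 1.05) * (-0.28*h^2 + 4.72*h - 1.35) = -0.1484*h^5 + 2.2188*h^4 + 4.1665*h^3 - 3.0047*h^2 - 4.4025*h + 1.4175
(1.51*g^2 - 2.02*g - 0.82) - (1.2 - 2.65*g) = 1.51*g^2 + 0.63*g - 2.02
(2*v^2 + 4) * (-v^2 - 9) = -2*v^4 - 22*v^2 - 36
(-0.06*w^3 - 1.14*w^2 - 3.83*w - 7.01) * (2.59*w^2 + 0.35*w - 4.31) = -0.1554*w^5 - 2.9736*w^4 - 10.0601*w^3 - 14.583*w^2 + 14.0538*w + 30.2131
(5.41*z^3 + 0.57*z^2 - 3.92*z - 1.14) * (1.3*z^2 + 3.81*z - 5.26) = 7.033*z^5 + 21.3531*z^4 - 31.3809*z^3 - 19.4154*z^2 + 16.2758*z + 5.9964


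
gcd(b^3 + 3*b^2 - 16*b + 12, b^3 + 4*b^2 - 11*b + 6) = b^2 + 5*b - 6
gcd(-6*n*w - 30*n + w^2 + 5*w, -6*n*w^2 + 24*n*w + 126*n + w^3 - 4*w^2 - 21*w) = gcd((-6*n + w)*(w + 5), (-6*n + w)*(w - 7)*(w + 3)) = -6*n + w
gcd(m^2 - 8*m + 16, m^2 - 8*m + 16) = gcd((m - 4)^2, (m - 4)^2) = m^2 - 8*m + 16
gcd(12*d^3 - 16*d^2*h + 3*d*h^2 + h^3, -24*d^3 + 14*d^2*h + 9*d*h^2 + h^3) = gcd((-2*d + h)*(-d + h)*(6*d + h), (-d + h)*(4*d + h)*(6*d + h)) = 6*d^2 - 5*d*h - h^2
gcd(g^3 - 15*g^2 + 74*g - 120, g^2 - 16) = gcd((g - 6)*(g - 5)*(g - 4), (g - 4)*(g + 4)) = g - 4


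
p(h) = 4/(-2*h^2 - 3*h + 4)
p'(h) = 4*(4*h + 3)/(-2*h^2 - 3*h + 4)^2 = 4*(4*h + 3)/(2*h^2 + 3*h - 4)^2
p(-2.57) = -2.67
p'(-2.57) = -12.95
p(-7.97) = -0.04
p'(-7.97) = -0.01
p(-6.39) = -0.07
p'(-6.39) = -0.03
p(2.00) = -0.40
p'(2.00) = 0.44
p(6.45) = -0.04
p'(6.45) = 0.01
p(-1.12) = 0.82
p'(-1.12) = -0.25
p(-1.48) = 0.99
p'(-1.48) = -0.71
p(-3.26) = -0.54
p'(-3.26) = -0.72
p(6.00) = -0.05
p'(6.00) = 0.01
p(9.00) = -0.02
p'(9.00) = 0.00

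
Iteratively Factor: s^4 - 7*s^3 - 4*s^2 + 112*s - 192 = (s - 4)*(s^3 - 3*s^2 - 16*s + 48) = (s - 4)*(s - 3)*(s^2 - 16) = (s - 4)*(s - 3)*(s + 4)*(s - 4)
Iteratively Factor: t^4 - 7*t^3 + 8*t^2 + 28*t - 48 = (t + 2)*(t^3 - 9*t^2 + 26*t - 24) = (t - 2)*(t + 2)*(t^2 - 7*t + 12) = (t - 3)*(t - 2)*(t + 2)*(t - 4)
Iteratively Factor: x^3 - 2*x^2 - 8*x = (x)*(x^2 - 2*x - 8) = x*(x - 4)*(x + 2)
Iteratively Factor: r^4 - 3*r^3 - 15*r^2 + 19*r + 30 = (r + 3)*(r^3 - 6*r^2 + 3*r + 10) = (r - 5)*(r + 3)*(r^2 - r - 2) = (r - 5)*(r + 1)*(r + 3)*(r - 2)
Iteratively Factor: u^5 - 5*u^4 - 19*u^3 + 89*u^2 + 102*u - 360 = (u + 3)*(u^4 - 8*u^3 + 5*u^2 + 74*u - 120) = (u - 5)*(u + 3)*(u^3 - 3*u^2 - 10*u + 24) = (u - 5)*(u - 2)*(u + 3)*(u^2 - u - 12) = (u - 5)*(u - 2)*(u + 3)^2*(u - 4)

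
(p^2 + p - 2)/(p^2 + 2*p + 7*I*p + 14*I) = (p - 1)/(p + 7*I)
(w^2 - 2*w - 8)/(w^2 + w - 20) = (w + 2)/(w + 5)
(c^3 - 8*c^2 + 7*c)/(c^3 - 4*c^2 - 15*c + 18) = c*(c - 7)/(c^2 - 3*c - 18)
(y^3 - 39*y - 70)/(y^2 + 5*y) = y - 5 - 14/y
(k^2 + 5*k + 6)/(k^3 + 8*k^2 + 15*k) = (k + 2)/(k*(k + 5))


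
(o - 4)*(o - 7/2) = o^2 - 15*o/2 + 14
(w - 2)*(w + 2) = w^2 - 4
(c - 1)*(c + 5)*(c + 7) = c^3 + 11*c^2 + 23*c - 35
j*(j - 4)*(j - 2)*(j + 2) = j^4 - 4*j^3 - 4*j^2 + 16*j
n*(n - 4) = n^2 - 4*n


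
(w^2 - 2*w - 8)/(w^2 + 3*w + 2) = (w - 4)/(w + 1)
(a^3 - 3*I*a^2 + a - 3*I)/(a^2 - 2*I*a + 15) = (a^3 - 3*I*a^2 + a - 3*I)/(a^2 - 2*I*a + 15)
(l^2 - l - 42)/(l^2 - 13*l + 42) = (l + 6)/(l - 6)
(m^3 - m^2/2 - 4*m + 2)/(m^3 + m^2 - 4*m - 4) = (m - 1/2)/(m + 1)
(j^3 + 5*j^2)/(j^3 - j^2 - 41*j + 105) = j^2*(j + 5)/(j^3 - j^2 - 41*j + 105)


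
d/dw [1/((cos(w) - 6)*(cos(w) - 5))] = (2*cos(w) - 11)*sin(w)/((cos(w) - 6)^2*(cos(w) - 5)^2)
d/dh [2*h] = 2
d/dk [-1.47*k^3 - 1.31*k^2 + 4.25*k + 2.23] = -4.41*k^2 - 2.62*k + 4.25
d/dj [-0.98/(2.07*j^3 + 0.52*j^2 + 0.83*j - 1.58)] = (6.0858*j^2 + 1.0192*j + 0.8134)/(2.07*j^3 + 0.52*j^2 + 0.83*j - 1.58)^2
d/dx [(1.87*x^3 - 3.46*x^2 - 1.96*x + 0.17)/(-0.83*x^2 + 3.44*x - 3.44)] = (-1.5521*x^4 + 12.8656*x^3 - 32.8276*x^2 + 24.087*x + 6.1576)/(0.6889*x^4 - 5.7104*x^3 + 17.544*x^2 - 23.6672*x + 11.8336)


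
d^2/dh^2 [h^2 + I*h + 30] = 2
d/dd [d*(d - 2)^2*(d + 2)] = 4*d^3 - 6*d^2 - 8*d + 8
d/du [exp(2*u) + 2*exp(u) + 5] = 2*(exp(u) + 1)*exp(u)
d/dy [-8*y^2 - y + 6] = -16*y - 1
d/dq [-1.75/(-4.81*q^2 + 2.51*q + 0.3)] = (4.3925 - 16.835*q)/(-4.81*q^2 + 2.51*q + 0.3)^2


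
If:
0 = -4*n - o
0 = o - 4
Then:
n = -1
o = 4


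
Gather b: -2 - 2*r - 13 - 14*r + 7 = -16*r - 8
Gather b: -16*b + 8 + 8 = 16 - 16*b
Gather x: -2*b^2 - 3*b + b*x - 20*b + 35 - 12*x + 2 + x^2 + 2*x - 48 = -2*b^2 - 23*b + x^2 + x*(b - 10) - 11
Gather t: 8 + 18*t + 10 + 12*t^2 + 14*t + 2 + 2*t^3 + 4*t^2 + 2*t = 2*t^3 + 16*t^2 + 34*t + 20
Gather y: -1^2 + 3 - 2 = 0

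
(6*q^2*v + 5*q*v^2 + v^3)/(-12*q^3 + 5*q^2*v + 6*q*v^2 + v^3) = v*(-2*q - v)/(4*q^2 - 3*q*v - v^2)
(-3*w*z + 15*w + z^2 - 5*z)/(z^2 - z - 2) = (3*w*z - 15*w - z^2 + 5*z)/(-z^2 + z + 2)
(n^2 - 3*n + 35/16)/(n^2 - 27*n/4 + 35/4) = (n - 5/4)/(n - 5)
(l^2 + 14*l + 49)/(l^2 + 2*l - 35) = (l + 7)/(l - 5)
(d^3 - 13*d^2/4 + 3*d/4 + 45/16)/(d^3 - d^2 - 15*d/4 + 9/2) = (8*d^2 - 14*d - 15)/(4*(2*d^2 + d - 6))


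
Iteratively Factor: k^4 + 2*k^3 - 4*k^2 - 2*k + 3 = (k - 1)*(k^3 + 3*k^2 - k - 3) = (k - 1)*(k + 3)*(k^2 - 1) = (k - 1)^2*(k + 3)*(k + 1)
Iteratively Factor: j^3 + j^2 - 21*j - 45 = (j + 3)*(j^2 - 2*j - 15) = (j + 3)^2*(j - 5)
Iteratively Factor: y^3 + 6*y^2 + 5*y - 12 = (y - 1)*(y^2 + 7*y + 12) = (y - 1)*(y + 4)*(y + 3)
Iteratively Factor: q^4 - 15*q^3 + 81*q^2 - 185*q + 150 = (q - 5)*(q^3 - 10*q^2 + 31*q - 30) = (q - 5)*(q - 3)*(q^2 - 7*q + 10) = (q - 5)^2*(q - 3)*(q - 2)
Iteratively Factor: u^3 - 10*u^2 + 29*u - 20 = (u - 4)*(u^2 - 6*u + 5) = (u - 5)*(u - 4)*(u - 1)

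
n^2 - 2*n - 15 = (n - 5)*(n + 3)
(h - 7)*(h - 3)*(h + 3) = h^3 - 7*h^2 - 9*h + 63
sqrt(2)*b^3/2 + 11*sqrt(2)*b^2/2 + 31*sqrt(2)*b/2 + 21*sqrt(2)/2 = (b + 3)*(b + 7)*(sqrt(2)*b/2 + sqrt(2)/2)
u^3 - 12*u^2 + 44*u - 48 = (u - 6)*(u - 4)*(u - 2)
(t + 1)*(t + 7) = t^2 + 8*t + 7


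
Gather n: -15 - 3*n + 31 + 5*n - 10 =2*n + 6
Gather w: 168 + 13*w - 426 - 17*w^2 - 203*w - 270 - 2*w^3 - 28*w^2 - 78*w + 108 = -2*w^3 - 45*w^2 - 268*w - 420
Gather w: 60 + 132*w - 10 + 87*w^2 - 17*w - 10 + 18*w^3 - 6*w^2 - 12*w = 18*w^3 + 81*w^2 + 103*w + 40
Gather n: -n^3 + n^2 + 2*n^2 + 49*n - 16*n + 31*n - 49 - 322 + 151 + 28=-n^3 + 3*n^2 + 64*n - 192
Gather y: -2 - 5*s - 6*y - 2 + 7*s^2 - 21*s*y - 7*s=7*s^2 - 12*s + y*(-21*s - 6) - 4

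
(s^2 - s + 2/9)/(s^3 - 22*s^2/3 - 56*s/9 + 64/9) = (3*s - 1)/(3*s^2 - 20*s - 32)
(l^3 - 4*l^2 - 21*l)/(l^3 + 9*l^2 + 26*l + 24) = l*(l - 7)/(l^2 + 6*l + 8)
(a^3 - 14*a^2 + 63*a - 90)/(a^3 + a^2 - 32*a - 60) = (a^2 - 8*a + 15)/(a^2 + 7*a + 10)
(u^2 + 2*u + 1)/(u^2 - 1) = (u + 1)/(u - 1)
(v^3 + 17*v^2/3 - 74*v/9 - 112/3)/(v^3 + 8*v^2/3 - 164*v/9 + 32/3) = (3*v + 7)/(3*v - 2)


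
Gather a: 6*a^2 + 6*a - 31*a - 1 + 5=6*a^2 - 25*a + 4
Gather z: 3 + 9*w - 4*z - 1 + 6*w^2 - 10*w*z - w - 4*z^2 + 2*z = 6*w^2 + 8*w - 4*z^2 + z*(-10*w - 2) + 2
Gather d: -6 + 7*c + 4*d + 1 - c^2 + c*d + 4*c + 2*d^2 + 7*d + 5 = -c^2 + 11*c + 2*d^2 + d*(c + 11)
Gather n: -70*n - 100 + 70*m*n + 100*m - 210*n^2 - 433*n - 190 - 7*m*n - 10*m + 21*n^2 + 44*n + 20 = 90*m - 189*n^2 + n*(63*m - 459) - 270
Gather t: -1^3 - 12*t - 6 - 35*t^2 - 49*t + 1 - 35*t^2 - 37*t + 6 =-70*t^2 - 98*t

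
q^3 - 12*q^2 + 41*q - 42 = (q - 7)*(q - 3)*(q - 2)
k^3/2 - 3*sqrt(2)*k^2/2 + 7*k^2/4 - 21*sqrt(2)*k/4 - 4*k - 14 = (k/2 + sqrt(2)/2)*(k + 7/2)*(k - 4*sqrt(2))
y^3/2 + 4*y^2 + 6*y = y*(y/2 + 1)*(y + 6)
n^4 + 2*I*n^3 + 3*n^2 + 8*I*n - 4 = (n - 2*I)*(n + I)^2*(n + 2*I)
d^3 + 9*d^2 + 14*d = d*(d + 2)*(d + 7)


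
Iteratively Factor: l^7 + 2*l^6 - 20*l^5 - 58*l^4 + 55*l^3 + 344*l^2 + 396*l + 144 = (l + 2)*(l^6 - 20*l^4 - 18*l^3 + 91*l^2 + 162*l + 72) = (l + 2)^2*(l^5 - 2*l^4 - 16*l^3 + 14*l^2 + 63*l + 36) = (l + 2)^2*(l + 3)*(l^4 - 5*l^3 - l^2 + 17*l + 12) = (l - 3)*(l + 2)^2*(l + 3)*(l^3 - 2*l^2 - 7*l - 4) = (l - 3)*(l + 1)*(l + 2)^2*(l + 3)*(l^2 - 3*l - 4) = (l - 3)*(l + 1)^2*(l + 2)^2*(l + 3)*(l - 4)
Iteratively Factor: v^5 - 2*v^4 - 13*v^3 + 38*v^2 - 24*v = (v - 3)*(v^4 + v^3 - 10*v^2 + 8*v) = (v - 3)*(v - 1)*(v^3 + 2*v^2 - 8*v) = (v - 3)*(v - 2)*(v - 1)*(v^2 + 4*v) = (v - 3)*(v - 2)*(v - 1)*(v + 4)*(v)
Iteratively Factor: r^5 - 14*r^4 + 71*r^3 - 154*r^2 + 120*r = (r - 4)*(r^4 - 10*r^3 + 31*r^2 - 30*r) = r*(r - 4)*(r^3 - 10*r^2 + 31*r - 30) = r*(r - 4)*(r - 3)*(r^2 - 7*r + 10) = r*(r - 4)*(r - 3)*(r - 2)*(r - 5)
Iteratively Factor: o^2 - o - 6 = (o + 2)*(o - 3)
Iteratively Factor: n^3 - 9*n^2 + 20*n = (n - 5)*(n^2 - 4*n) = n*(n - 5)*(n - 4)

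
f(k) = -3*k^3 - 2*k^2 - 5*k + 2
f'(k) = -9*k^2 - 4*k - 5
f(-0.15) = 2.72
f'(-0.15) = -4.60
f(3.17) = -129.51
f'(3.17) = -108.12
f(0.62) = -2.58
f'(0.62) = -10.94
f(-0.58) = 4.81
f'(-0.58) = -5.71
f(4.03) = -246.98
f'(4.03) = -167.29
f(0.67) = -3.15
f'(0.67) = -11.72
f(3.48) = -166.05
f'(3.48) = -127.91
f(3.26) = -139.49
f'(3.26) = -113.69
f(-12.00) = 4958.00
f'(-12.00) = -1253.00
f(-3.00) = 80.00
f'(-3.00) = -74.00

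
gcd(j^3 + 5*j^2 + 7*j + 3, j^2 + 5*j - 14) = 1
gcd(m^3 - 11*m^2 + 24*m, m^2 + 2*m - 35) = 1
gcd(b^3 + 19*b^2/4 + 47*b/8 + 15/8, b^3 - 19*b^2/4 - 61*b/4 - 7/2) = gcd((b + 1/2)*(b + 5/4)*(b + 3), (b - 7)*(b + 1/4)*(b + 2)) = 1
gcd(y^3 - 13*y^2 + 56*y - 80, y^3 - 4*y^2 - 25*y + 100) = y^2 - 9*y + 20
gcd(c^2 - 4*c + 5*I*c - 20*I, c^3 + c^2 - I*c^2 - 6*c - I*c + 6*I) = 1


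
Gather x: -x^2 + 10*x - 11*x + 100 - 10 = -x^2 - x + 90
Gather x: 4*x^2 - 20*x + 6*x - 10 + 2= 4*x^2 - 14*x - 8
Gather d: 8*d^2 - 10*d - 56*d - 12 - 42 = 8*d^2 - 66*d - 54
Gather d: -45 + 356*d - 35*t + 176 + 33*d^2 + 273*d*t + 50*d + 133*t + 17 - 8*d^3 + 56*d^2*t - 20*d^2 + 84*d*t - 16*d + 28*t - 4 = -8*d^3 + d^2*(56*t + 13) + d*(357*t + 390) + 126*t + 144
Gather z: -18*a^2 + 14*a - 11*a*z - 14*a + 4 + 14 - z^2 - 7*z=-18*a^2 - z^2 + z*(-11*a - 7) + 18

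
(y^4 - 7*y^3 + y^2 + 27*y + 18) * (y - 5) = y^5 - 12*y^4 + 36*y^3 + 22*y^2 - 117*y - 90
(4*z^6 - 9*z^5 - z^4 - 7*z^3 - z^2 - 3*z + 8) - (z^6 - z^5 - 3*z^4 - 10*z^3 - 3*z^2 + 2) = 3*z^6 - 8*z^5 + 2*z^4 + 3*z^3 + 2*z^2 - 3*z + 6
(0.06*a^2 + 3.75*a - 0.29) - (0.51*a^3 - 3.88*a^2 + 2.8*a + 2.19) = -0.51*a^3 + 3.94*a^2 + 0.95*a - 2.48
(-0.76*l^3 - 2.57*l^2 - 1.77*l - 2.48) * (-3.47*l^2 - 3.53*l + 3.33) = 2.6372*l^5 + 11.6007*l^4 + 12.6832*l^3 + 6.2956*l^2 + 2.8603*l - 8.2584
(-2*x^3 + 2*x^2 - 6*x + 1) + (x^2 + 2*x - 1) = -2*x^3 + 3*x^2 - 4*x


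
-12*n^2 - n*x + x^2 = (-4*n + x)*(3*n + x)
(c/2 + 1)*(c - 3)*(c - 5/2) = c^3/2 - 7*c^2/4 - 7*c/4 + 15/2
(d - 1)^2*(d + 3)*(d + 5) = d^4 + 6*d^3 - 22*d + 15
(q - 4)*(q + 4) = q^2 - 16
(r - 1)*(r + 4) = r^2 + 3*r - 4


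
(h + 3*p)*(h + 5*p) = h^2 + 8*h*p + 15*p^2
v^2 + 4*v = v*(v + 4)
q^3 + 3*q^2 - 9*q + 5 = (q - 1)^2*(q + 5)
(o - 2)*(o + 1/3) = o^2 - 5*o/3 - 2/3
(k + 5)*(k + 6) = k^2 + 11*k + 30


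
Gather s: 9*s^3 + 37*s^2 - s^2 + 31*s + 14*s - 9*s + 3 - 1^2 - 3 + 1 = 9*s^3 + 36*s^2 + 36*s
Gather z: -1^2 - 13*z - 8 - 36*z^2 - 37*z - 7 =-36*z^2 - 50*z - 16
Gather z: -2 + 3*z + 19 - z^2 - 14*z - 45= -z^2 - 11*z - 28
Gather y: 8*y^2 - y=8*y^2 - y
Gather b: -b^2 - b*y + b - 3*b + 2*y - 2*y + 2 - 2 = -b^2 + b*(-y - 2)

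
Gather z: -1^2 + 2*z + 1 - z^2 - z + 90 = -z^2 + z + 90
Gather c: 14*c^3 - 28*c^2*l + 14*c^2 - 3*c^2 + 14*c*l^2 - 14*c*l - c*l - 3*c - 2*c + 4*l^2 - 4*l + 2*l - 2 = 14*c^3 + c^2*(11 - 28*l) + c*(14*l^2 - 15*l - 5) + 4*l^2 - 2*l - 2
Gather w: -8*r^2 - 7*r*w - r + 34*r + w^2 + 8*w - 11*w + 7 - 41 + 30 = -8*r^2 + 33*r + w^2 + w*(-7*r - 3) - 4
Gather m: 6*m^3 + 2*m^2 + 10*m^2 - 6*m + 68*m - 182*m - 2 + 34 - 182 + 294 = 6*m^3 + 12*m^2 - 120*m + 144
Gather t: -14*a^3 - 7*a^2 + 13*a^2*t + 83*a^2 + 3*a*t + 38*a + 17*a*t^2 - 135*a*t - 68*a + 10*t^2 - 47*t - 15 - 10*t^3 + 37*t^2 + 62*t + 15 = -14*a^3 + 76*a^2 - 30*a - 10*t^3 + t^2*(17*a + 47) + t*(13*a^2 - 132*a + 15)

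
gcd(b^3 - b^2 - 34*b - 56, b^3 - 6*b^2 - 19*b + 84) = b^2 - 3*b - 28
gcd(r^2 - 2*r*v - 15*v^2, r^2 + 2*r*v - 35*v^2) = r - 5*v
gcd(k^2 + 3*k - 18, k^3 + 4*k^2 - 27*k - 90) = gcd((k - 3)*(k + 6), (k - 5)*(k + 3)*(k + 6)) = k + 6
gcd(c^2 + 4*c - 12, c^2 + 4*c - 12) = c^2 + 4*c - 12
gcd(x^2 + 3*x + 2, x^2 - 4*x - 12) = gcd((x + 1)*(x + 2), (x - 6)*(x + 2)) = x + 2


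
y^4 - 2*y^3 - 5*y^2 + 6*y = y*(y - 3)*(y - 1)*(y + 2)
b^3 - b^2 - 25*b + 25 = (b - 5)*(b - 1)*(b + 5)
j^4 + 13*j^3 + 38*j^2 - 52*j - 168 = (j - 2)*(j + 2)*(j + 6)*(j + 7)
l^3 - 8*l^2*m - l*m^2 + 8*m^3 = (l - 8*m)*(l - m)*(l + m)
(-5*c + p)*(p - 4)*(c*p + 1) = -5*c^2*p^2 + 20*c^2*p + c*p^3 - 4*c*p^2 - 5*c*p + 20*c + p^2 - 4*p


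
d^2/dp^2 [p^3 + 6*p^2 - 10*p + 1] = 6*p + 12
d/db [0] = 0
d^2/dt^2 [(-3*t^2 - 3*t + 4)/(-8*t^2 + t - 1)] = 4*(108*t^3 - 420*t^2 + 12*t + 17)/(512*t^6 - 192*t^5 + 216*t^4 - 49*t^3 + 27*t^2 - 3*t + 1)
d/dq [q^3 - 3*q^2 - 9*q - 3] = 3*q^2 - 6*q - 9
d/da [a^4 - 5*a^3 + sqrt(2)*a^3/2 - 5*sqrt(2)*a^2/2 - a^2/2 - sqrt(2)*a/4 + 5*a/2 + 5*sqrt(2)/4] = 4*a^3 - 15*a^2 + 3*sqrt(2)*a^2/2 - 5*sqrt(2)*a - a - sqrt(2)/4 + 5/2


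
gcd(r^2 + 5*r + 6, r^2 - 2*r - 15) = r + 3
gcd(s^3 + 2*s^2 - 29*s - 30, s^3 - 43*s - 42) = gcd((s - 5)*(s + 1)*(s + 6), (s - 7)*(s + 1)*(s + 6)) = s^2 + 7*s + 6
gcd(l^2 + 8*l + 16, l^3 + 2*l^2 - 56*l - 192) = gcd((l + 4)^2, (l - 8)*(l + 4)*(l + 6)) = l + 4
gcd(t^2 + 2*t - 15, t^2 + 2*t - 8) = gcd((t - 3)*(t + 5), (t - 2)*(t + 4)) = 1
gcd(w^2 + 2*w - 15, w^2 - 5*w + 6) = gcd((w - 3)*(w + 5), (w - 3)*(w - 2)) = w - 3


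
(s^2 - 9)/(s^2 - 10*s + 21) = (s + 3)/(s - 7)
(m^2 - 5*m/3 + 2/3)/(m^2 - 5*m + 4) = (m - 2/3)/(m - 4)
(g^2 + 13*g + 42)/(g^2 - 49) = (g + 6)/(g - 7)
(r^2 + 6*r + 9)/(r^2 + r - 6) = (r + 3)/(r - 2)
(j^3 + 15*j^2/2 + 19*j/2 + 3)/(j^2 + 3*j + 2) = (j^2 + 13*j/2 + 3)/(j + 2)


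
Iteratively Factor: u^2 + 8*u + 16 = (u + 4)*(u + 4)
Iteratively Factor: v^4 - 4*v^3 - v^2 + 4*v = (v - 4)*(v^3 - v) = (v - 4)*(v + 1)*(v^2 - v) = v*(v - 4)*(v + 1)*(v - 1)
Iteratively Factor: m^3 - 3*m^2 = (m)*(m^2 - 3*m) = m*(m - 3)*(m)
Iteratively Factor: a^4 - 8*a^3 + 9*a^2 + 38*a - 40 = (a + 2)*(a^3 - 10*a^2 + 29*a - 20) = (a - 4)*(a + 2)*(a^2 - 6*a + 5) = (a - 4)*(a - 1)*(a + 2)*(a - 5)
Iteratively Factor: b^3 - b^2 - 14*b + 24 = (b + 4)*(b^2 - 5*b + 6) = (b - 3)*(b + 4)*(b - 2)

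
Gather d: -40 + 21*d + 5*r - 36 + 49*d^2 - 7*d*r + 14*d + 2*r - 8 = 49*d^2 + d*(35 - 7*r) + 7*r - 84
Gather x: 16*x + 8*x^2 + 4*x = 8*x^2 + 20*x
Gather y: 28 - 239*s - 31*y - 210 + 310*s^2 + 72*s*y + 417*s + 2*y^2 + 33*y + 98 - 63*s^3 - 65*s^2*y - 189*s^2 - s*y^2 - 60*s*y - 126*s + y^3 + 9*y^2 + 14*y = -63*s^3 + 121*s^2 + 52*s + y^3 + y^2*(11 - s) + y*(-65*s^2 + 12*s + 16) - 84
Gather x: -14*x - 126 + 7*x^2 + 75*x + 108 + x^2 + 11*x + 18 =8*x^2 + 72*x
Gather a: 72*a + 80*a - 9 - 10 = 152*a - 19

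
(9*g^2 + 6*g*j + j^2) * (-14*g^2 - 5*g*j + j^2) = -126*g^4 - 129*g^3*j - 35*g^2*j^2 + g*j^3 + j^4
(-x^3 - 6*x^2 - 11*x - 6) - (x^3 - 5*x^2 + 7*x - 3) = -2*x^3 - x^2 - 18*x - 3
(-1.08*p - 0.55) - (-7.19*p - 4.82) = 6.11*p + 4.27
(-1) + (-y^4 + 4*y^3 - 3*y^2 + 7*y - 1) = -y^4 + 4*y^3 - 3*y^2 + 7*y - 2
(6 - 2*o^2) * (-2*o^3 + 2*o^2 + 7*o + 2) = 4*o^5 - 4*o^4 - 26*o^3 + 8*o^2 + 42*o + 12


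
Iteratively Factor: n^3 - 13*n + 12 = (n - 1)*(n^2 + n - 12) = (n - 1)*(n + 4)*(n - 3)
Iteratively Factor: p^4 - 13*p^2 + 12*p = (p)*(p^3 - 13*p + 12) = p*(p + 4)*(p^2 - 4*p + 3) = p*(p - 3)*(p + 4)*(p - 1)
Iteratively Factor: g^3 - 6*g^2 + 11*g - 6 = (g - 2)*(g^2 - 4*g + 3) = (g - 3)*(g - 2)*(g - 1)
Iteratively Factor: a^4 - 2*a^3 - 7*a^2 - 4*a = (a + 1)*(a^3 - 3*a^2 - 4*a) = (a + 1)^2*(a^2 - 4*a) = a*(a + 1)^2*(a - 4)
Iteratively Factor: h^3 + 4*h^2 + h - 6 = (h + 2)*(h^2 + 2*h - 3) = (h + 2)*(h + 3)*(h - 1)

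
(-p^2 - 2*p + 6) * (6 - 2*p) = 2*p^3 - 2*p^2 - 24*p + 36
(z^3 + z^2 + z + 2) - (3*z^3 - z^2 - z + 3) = -2*z^3 + 2*z^2 + 2*z - 1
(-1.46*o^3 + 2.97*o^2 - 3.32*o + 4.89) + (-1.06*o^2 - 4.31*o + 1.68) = -1.46*o^3 + 1.91*o^2 - 7.63*o + 6.57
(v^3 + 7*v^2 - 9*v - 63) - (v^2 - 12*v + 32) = v^3 + 6*v^2 + 3*v - 95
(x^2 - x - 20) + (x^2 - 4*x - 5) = 2*x^2 - 5*x - 25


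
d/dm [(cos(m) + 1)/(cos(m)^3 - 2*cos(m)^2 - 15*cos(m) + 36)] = (7*cos(m) + cos(2*m) + 18)*sin(m)/((cos(m) - 3)^3*(cos(m) + 4)^2)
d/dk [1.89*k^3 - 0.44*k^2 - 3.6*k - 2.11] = 5.67*k^2 - 0.88*k - 3.6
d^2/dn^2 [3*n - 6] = 0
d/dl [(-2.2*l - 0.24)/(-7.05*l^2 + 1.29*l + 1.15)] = (15.51*l^2 - 2.838*l - (2.2*l + 0.24)*(14.1*l - 1.29) - 2.53)/(-7.05*l^2 + 1.29*l + 1.15)^2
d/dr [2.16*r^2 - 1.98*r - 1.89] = 4.32*r - 1.98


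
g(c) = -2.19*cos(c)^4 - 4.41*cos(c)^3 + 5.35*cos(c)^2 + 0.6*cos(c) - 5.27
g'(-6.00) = 2.54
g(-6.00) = -5.53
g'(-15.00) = -7.36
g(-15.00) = -1.43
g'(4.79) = 1.34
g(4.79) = -5.19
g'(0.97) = -0.69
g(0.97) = -4.24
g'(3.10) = 0.61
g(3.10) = 1.69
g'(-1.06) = 1.44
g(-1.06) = -4.34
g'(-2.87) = -3.80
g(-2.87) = 1.17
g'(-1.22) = 2.22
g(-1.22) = -4.64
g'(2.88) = 3.67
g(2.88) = 1.21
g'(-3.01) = -1.90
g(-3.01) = 1.57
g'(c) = 8.76*sin(c)*cos(c)^3 + 13.23*sin(c)*cos(c)^2 - 10.7*sin(c)*cos(c) - 0.6*sin(c) = (8.76*cos(c)^3 + 13.23*cos(c)^2 - 10.7*cos(c) - 0.6)*sin(c)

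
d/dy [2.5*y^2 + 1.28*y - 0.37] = 5.0*y + 1.28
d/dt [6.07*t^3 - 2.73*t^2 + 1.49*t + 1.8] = 18.21*t^2 - 5.46*t + 1.49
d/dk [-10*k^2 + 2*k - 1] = 2 - 20*k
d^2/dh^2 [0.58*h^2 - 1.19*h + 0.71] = 1.16000000000000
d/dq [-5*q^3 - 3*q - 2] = -15*q^2 - 3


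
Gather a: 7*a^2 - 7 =7*a^2 - 7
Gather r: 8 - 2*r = 8 - 2*r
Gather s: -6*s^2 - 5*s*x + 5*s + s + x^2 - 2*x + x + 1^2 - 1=-6*s^2 + s*(6 - 5*x) + x^2 - x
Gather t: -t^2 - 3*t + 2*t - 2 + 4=-t^2 - t + 2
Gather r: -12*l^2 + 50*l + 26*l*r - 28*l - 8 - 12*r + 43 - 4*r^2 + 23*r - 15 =-12*l^2 + 22*l - 4*r^2 + r*(26*l + 11) + 20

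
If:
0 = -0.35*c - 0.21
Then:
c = -0.60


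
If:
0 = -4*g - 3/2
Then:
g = -3/8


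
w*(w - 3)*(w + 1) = w^3 - 2*w^2 - 3*w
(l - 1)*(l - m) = l^2 - l*m - l + m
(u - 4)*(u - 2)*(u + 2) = u^3 - 4*u^2 - 4*u + 16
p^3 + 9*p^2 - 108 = (p - 3)*(p + 6)^2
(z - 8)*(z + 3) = z^2 - 5*z - 24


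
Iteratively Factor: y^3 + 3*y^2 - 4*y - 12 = (y - 2)*(y^2 + 5*y + 6) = (y - 2)*(y + 3)*(y + 2)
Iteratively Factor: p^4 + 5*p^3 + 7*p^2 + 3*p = (p + 1)*(p^3 + 4*p^2 + 3*p) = p*(p + 1)*(p^2 + 4*p + 3) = p*(p + 1)*(p + 3)*(p + 1)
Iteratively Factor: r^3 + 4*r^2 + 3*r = (r + 3)*(r^2 + r) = r*(r + 3)*(r + 1)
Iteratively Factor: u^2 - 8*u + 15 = (u - 3)*(u - 5)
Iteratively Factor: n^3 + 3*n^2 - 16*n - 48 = (n - 4)*(n^2 + 7*n + 12) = (n - 4)*(n + 4)*(n + 3)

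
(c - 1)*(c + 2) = c^2 + c - 2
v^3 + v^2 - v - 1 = (v - 1)*(v + 1)^2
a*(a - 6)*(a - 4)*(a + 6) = a^4 - 4*a^3 - 36*a^2 + 144*a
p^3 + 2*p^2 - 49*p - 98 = (p - 7)*(p + 2)*(p + 7)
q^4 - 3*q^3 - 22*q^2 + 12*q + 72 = (q - 6)*(q - 2)*(q + 2)*(q + 3)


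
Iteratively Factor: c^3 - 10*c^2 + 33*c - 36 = (c - 3)*(c^2 - 7*c + 12) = (c - 3)^2*(c - 4)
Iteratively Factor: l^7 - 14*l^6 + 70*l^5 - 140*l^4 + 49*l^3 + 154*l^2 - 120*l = (l - 2)*(l^6 - 12*l^5 + 46*l^4 - 48*l^3 - 47*l^2 + 60*l) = (l - 2)*(l + 1)*(l^5 - 13*l^4 + 59*l^3 - 107*l^2 + 60*l) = (l - 2)*(l - 1)*(l + 1)*(l^4 - 12*l^3 + 47*l^2 - 60*l) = l*(l - 2)*(l - 1)*(l + 1)*(l^3 - 12*l^2 + 47*l - 60) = l*(l - 3)*(l - 2)*(l - 1)*(l + 1)*(l^2 - 9*l + 20) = l*(l - 4)*(l - 3)*(l - 2)*(l - 1)*(l + 1)*(l - 5)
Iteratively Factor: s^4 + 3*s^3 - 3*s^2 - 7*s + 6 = (s - 1)*(s^3 + 4*s^2 + s - 6) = (s - 1)*(s + 2)*(s^2 + 2*s - 3) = (s - 1)^2*(s + 2)*(s + 3)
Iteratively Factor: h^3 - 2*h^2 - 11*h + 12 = (h - 4)*(h^2 + 2*h - 3) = (h - 4)*(h + 3)*(h - 1)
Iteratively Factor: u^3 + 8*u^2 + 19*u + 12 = (u + 3)*(u^2 + 5*u + 4) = (u + 1)*(u + 3)*(u + 4)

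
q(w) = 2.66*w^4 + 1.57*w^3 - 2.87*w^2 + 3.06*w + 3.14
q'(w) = 10.64*w^3 + 4.71*w^2 - 5.74*w + 3.06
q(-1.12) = -1.91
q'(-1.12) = 0.45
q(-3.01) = 143.46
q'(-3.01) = -227.15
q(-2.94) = 128.17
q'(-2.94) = -209.74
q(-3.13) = 172.61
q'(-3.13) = -259.10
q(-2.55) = 63.11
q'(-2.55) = -128.10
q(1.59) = 24.06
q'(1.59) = 48.61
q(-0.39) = 1.48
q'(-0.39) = 5.38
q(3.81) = 620.48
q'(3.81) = 638.02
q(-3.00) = 141.20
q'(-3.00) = -224.61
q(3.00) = 244.34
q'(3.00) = 315.51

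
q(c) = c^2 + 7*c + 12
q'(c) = 2*c + 7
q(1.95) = 29.45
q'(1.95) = 10.90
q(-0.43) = 9.17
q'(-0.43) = 6.14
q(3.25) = 45.31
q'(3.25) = 13.50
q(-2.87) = 0.15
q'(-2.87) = 1.26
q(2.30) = 33.39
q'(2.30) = 11.60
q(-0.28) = 10.12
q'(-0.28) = 6.44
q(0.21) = 13.51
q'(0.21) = 7.42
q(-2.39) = 0.98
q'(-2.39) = 2.22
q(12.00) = 240.00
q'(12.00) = 31.00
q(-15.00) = 132.00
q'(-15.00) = -23.00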